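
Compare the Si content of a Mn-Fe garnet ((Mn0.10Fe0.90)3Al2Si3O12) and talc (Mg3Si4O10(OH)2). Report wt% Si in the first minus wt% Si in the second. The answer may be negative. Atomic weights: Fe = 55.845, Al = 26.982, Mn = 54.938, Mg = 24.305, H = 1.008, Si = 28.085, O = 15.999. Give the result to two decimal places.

First mineral: 84.255 g Si in 497.470 g formula = 16.94 wt% Si.
Second mineral: 112.340 g Si in 379.259 g formula = 29.62 wt% Si.
16.94% − 29.62% gives a difference of -12.68 percentage points.

-12.68 percentage points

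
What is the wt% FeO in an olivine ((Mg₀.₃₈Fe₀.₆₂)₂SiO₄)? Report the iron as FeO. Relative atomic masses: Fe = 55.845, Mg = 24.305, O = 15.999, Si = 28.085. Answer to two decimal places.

M((Mg₀.₃₈Fe₀.₆₂)₂SiO₄) = 179.801 g/mol; M(FeO) = 71.844 g/mol.
Moles FeO per formula unit = 1.24 Fe ÷ 1 = 1.2400.
FeO fraction = (1.2400 × 71.844) / 179.801 = 89.087/179.801 = 0.4955.

49.55 wt%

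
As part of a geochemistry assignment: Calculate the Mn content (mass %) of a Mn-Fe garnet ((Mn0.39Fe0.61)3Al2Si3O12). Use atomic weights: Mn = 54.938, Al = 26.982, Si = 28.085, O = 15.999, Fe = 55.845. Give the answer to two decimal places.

12.94 mass %

M((Mn0.39Fe0.61)3Al2Si3O12) = 496.681 g/mol.
Mn contributes 1.17 × 54.938 = 64.277 g per mole.
64.277/496.681 = 0.1294 → 12.94%.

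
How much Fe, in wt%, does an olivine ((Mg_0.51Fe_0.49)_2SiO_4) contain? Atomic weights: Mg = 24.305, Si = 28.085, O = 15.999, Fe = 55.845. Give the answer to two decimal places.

M((Mg_0.51Fe_0.49)_2SiO_4) = 171.600 g/mol.
Fe contributes 0.98 × 55.845 = 54.728 g per mole.
54.728/171.600 = 0.3189 → 31.89%.

31.89 wt%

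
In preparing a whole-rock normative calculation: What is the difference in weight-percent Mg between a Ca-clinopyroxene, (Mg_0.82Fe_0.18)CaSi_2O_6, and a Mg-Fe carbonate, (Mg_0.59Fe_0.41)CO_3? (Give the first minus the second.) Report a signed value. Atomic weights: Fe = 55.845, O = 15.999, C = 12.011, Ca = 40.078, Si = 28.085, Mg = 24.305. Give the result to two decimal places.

First mineral: 19.930 g Mg in 222.224 g formula = 8.97 wt% Mg.
Second mineral: 14.340 g Mg in 97.244 g formula = 14.75 wt% Mg.
8.97% − 14.75% gives a difference of -5.78 percentage points.

-5.78 percentage points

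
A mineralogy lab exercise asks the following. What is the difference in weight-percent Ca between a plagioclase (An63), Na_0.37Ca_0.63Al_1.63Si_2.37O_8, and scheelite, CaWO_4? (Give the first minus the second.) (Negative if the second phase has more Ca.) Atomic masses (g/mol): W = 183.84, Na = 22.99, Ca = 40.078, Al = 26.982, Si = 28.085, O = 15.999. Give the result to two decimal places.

First mineral: 25.249 g Ca in 272.290 g formula = 9.27 wt% Ca.
Second mineral: 40.078 g Ca in 287.914 g formula = 13.92 wt% Ca.
9.27% − 13.92% gives a difference of -4.65 percentage points.

-4.65 percentage points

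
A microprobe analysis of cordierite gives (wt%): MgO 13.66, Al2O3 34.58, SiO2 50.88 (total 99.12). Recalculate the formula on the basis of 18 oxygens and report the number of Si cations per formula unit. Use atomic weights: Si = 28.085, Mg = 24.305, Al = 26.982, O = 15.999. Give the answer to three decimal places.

4.998 Si apfu

MgO: 13.66/40.304 = 0.33892 mol → 0.33892 mol Mg, 0.33892 mol O.
Al2O3: 34.58/101.961 = 0.33915 mol → 0.67830 mol Al, 1.01745 mol O.
SiO2: 50.88/60.083 = 0.84683 mol → 0.84683 mol Si, 1.69366 mol O.
Total oxygen = 3.05003 mol. Normalization factor = 18/3.05003 = 5.90158.
Si per 18 O = 0.84683 × 5.90158 = 4.998.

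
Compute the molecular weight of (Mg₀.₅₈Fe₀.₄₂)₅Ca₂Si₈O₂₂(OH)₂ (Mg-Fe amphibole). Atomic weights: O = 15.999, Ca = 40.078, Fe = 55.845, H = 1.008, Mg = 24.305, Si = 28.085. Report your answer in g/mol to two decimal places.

878.59 g/mol

Mg: 2.90 × 24.305 = 70.4845
Fe: 2.10 × 55.845 = 117.2745
Ca: 2 × 40.078 = 80.1560
Si: 8 × 28.085 = 224.6800
O: 24 × 15.999 = 383.9760
H: 2 × 1.008 = 2.0160
Summing the contributions gives the formula mass.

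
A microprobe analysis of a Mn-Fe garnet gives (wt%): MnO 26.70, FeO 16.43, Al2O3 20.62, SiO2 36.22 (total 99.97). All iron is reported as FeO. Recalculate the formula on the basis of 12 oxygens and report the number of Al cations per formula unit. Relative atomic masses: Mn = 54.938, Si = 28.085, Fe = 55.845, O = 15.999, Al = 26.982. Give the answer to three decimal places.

MnO: 26.70/70.937 = 0.37639 mol → 0.37639 mol Mn, 0.37639 mol O.
FeO: 16.43/71.844 = 0.22869 mol → 0.22869 mol Fe, 0.22869 mol O.
Al2O3: 20.62/101.961 = 0.20223 mol → 0.40446 mol Al, 0.60669 mol O.
SiO2: 36.22/60.083 = 0.60283 mol → 0.60283 mol Si, 1.20566 mol O.
Total oxygen = 2.41743 mol. Normalization factor = 12/2.41743 = 4.96395.
Al per 12 O = 0.40446 × 4.96395 = 2.008.

2.008 Al apfu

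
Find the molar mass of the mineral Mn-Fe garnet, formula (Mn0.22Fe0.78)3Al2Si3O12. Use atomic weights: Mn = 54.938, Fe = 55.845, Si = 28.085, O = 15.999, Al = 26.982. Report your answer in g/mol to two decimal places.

497.14 g/mol

The formula mass is the sum 0.66(54.938) + 2.34(55.845) + 2(26.982) + 3(28.085) + 12(15.999).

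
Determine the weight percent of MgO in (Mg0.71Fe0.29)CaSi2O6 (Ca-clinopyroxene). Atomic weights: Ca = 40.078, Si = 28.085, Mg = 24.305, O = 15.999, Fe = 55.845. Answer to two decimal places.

M((Mg0.71Fe0.29)CaSi2O6) = 225.694 g/mol; M(MgO) = 40.304 g/mol.
Moles MgO per formula unit = 0.71 Mg ÷ 1 = 0.7100.
MgO fraction = (0.7100 × 40.304) / 225.694 = 28.616/225.694 = 0.1268.

12.68 wt%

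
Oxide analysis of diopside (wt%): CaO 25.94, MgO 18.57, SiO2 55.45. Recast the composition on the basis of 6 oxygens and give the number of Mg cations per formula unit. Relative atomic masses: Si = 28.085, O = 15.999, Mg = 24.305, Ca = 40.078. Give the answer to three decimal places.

0.998 Mg apfu

CaO: 25.94/56.077 = 0.46258 mol → 0.46258 mol Ca, 0.46258 mol O.
MgO: 18.57/40.304 = 0.46075 mol → 0.46075 mol Mg, 0.46075 mol O.
SiO2: 55.45/60.083 = 0.92289 mol → 0.92289 mol Si, 1.84578 mol O.
Total oxygen = 2.76911 mol. Normalization factor = 6/2.76911 = 2.16676.
Mg per 6 O = 0.46075 × 2.16676 = 0.998.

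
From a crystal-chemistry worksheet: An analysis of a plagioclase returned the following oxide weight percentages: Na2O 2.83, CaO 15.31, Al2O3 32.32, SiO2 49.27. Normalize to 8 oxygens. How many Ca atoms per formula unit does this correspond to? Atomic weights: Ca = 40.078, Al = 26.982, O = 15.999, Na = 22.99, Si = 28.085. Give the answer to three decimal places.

2.83 wt% Na2O ÷ 61.979 g/mol = 0.04566 mol, giving 0.09132 Na and 0.04566 O.
15.31 wt% CaO ÷ 56.077 g/mol = 0.27302 mol, giving 0.27302 Ca and 0.27302 O.
32.32 wt% Al2O3 ÷ 101.961 g/mol = 0.31698 mol, giving 0.63396 Al and 0.95094 O.
49.27 wt% SiO2 ÷ 60.083 g/mol = 0.82003 mol, giving 0.82003 Si and 1.64006 O.
Oxygen sums to 2.90968; scaling by 8/2.90968 = 2.74944 puts the formula on 8 O.
Ca: 0.27302 × 2.74944 = 0.751 atoms per formula unit.

0.751 Ca apfu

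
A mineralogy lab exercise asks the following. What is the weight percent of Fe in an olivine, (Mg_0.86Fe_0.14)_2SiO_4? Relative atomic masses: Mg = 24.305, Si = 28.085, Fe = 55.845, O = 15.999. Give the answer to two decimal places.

10.46 wt%

Formula mass = 1.72*24.305 + 0.28*55.845 + 1*28.085 + 4*15.999 = 149.522 g/mol, of which 15.637 g is Fe.
So Fe makes up 15.637/149.522 = 0.1046 of the mass, i.e. 10.46%.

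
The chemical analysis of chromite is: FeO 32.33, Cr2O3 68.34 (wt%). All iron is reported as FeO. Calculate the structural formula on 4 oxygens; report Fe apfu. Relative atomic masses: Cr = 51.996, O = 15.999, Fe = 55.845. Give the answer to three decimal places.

1.001 Fe apfu

FeO: 32.33/71.844 = 0.45000 mol → 0.45000 mol Fe, 0.45000 mol O.
Cr2O3: 68.34/151.989 = 0.44964 mol → 0.89928 mol Cr, 1.34892 mol O.
Total oxygen = 1.79892 mol. Normalization factor = 4/1.79892 = 2.22356.
Fe per 4 O = 0.45000 × 2.22356 = 1.001.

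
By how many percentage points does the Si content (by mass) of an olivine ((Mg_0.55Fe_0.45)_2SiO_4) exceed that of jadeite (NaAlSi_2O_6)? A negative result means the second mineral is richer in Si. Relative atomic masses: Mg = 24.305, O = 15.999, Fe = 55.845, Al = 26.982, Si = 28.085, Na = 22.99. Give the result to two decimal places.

M((Mg_0.55Fe_0.45)_2SiO_4) = 169.077 g/mol, so wt% Si = 28.085/169.077 × 100 = 16.61%.
M(NaAlSi_2O_6) = 202.136 g/mol, so wt% Si = 56.170/202.136 × 100 = 27.79%.
16.61 − 27.79 = -11.18 pp.

-11.18 percentage points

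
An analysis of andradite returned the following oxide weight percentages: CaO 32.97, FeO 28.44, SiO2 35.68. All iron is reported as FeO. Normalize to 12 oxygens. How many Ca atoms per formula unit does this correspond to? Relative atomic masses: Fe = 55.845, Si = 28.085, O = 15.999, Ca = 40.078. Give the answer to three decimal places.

3.249 Ca apfu

CaO (M=56.077): mol = 0.58794; Ca = 0.58794, O = 0.58794.
FeO (M=71.844): mol = 0.39586; Fe = 0.39586, O = 0.39586.
SiO2 (M=60.083): mol = 0.59385; Si = 0.59385, O = 1.18770.
ΣO = 2.17150; factor = 12/ΣO = 5.52613.
Ca apfu = 0.58794 × 5.52613 = 3.249.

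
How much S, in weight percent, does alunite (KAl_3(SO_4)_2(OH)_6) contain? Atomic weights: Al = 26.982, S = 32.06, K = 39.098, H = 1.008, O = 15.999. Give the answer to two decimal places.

15.48 weight percent

M(KAl_3(SO_4)_2(OH)_6) = 414.198 g/mol.
S contributes 2 × 32.06 = 64.120 g per mole.
64.120/414.198 = 0.1548 → 15.48%.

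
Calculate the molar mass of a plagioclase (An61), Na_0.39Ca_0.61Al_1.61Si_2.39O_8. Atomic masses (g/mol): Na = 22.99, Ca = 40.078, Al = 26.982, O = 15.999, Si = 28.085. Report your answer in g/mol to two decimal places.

The formula mass is the sum 0.39(22.99) + 0.61(40.078) + 1.61(26.982) + 2.39(28.085) + 8(15.999).

271.97 g/mol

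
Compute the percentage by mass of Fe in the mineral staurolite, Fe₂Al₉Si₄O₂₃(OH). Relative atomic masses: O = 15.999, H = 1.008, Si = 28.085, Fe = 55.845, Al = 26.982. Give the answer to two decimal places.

13.11 wt%

Formula mass = 2×55.845 + 9×26.982 + 4×28.085 + 24×15.999 + 1×1.008 = 851.852 g/mol, of which 111.690 g is Fe.
So Fe makes up 111.690/851.852 = 0.1311 of the mass, i.e. 13.11%.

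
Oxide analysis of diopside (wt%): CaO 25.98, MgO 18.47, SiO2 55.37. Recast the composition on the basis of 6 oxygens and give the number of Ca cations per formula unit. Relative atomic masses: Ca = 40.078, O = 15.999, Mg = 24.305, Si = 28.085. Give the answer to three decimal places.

1.005 Ca apfu

25.98 wt% CaO ÷ 56.077 g/mol = 0.46329 mol, giving 0.46329 Ca and 0.46329 O.
18.47 wt% MgO ÷ 40.304 g/mol = 0.45827 mol, giving 0.45827 Mg and 0.45827 O.
55.37 wt% SiO2 ÷ 60.083 g/mol = 0.92156 mol, giving 0.92156 Si and 1.84312 O.
Oxygen sums to 2.76468; scaling by 6/2.76468 = 2.17023 puts the formula on 6 O.
Ca: 0.46329 × 2.17023 = 1.005 atoms per formula unit.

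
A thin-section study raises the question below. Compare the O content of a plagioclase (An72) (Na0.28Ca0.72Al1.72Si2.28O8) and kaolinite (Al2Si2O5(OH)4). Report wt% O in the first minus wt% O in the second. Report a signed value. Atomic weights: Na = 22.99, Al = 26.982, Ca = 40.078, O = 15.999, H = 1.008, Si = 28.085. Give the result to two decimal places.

M(Na0.28Ca0.72Al1.72Si2.28O8) = 273.728 g/mol, so wt% O = 127.992/273.728 × 100 = 46.76%.
M(Al2Si2O5(OH)4) = 258.157 g/mol, so wt% O = 143.991/258.157 × 100 = 55.78%.
46.76 − 55.78 = -9.02 pp.

-9.02 percentage points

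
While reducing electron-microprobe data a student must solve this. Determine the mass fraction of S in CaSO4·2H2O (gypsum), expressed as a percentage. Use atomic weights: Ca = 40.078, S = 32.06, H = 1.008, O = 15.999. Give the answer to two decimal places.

Formula mass = 1·40.078 + 1·32.06 + 6·15.999 + 4·1.008 = 172.164 g/mol, of which 32.060 g is S.
So S makes up 32.060/172.164 = 0.1862 of the mass, i.e. 18.62%.

18.62 wt%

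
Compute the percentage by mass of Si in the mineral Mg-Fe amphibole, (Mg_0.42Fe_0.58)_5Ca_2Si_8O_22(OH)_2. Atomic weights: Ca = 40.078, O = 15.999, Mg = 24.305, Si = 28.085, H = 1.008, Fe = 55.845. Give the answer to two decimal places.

M((Mg_0.42Fe_0.58)_5Ca_2Si_8O_22(OH)_2) = 903.819 g/mol.
Si contributes 8 × 28.085 = 224.680 g per mole.
224.680/903.819 = 0.2486 → 24.86%.

24.86 mass %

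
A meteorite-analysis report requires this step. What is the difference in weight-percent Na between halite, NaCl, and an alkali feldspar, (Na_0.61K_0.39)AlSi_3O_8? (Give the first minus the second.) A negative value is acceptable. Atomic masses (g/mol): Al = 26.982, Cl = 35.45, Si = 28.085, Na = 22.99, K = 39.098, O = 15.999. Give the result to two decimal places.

M(NaCl) = 58.440 g/mol, so wt% Na = 22.990/58.440 × 100 = 39.34%.
M((Na_0.61K_0.39)AlSi_3O_8) = 268.501 g/mol, so wt% Na = 14.024/268.501 × 100 = 5.22%.
39.34 − 5.22 = 34.12 pp.

34.12 percentage points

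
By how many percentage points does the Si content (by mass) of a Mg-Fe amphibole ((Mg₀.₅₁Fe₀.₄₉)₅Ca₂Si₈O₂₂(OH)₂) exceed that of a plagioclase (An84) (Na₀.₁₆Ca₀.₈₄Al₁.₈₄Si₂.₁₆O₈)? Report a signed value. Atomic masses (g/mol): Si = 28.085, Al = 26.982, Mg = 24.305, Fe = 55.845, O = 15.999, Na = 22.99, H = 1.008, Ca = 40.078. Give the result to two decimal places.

Si in (Mg₀.₅₁Fe₀.₄₉)₅Ca₂Si₈O₂₂(OH)₂: molar mass 889.626 g/mol; 8×28.085 = 224.680 g → 25.26 wt%.
Si in Na₀.₁₆Ca₀.₈₄Al₁.₈₄Si₂.₁₆O₈: molar mass 275.646 g/mol; 2.16×28.085 = 60.664 g → 22.01 wt%.
Difference = 25.26 − 22.01 = 3.25 percentage points.

3.25 percentage points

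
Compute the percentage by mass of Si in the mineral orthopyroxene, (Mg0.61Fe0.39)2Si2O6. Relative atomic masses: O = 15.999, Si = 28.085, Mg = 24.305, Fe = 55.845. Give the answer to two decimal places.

24.92 wt%

Molar mass of (Mg0.61Fe0.39)2Si2O6: 1.22×24.305 + 0.78×55.845 + 2×28.085 + 6×15.999 = 225.375 g/mol.
Mass of Si per formula unit: 2 × 28.085 = 56.170 g.
Weight fraction Si = 56.170 / 225.375 = 0.2492.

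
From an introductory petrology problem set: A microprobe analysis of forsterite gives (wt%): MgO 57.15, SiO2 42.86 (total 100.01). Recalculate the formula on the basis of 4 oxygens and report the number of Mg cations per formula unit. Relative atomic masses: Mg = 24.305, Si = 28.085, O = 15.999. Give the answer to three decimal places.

MgO (M=40.304): mol = 1.41797; Mg = 1.41797, O = 1.41797.
SiO2 (M=60.083): mol = 0.71335; Si = 0.71335, O = 1.42670.
ΣO = 2.84467; factor = 4/ΣO = 1.40614.
Mg apfu = 1.41797 × 1.40614 = 1.994.

1.994 Mg apfu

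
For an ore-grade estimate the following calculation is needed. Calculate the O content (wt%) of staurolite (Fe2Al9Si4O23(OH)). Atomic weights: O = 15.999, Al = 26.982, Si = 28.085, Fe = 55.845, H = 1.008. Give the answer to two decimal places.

Molar mass of Fe2Al9Si4O23(OH): 2*55.845 + 9*26.982 + 4*28.085 + 24*15.999 + 1*1.008 = 851.852 g/mol.
Mass of O per formula unit: 24 × 15.999 = 383.976 g.
Weight fraction O = 383.976 / 851.852 = 0.4508.

45.08 wt%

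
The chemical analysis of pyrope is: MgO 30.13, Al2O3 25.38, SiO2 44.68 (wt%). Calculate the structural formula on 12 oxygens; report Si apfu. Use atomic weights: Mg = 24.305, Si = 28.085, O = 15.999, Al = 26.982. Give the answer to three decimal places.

2.993 Si apfu

MgO (M=40.304): mol = 0.74757; Mg = 0.74757, O = 0.74757.
Al2O3 (M=101.961): mol = 0.24892; Al = 0.49784, O = 0.74676.
SiO2 (M=60.083): mol = 0.74364; Si = 0.74364, O = 1.48728.
ΣO = 2.98161; factor = 12/ΣO = 4.02467.
Si apfu = 0.74364 × 4.02467 = 2.993.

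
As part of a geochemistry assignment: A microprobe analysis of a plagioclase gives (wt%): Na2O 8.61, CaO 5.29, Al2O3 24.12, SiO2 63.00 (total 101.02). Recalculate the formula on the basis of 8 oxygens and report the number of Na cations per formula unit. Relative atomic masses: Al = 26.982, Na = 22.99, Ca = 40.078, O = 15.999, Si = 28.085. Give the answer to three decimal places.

0.731 Na apfu

8.61 wt% Na2O ÷ 61.979 g/mol = 0.13892 mol, giving 0.27784 Na and 0.13892 O.
5.29 wt% CaO ÷ 56.077 g/mol = 0.09433 mol, giving 0.09433 Ca and 0.09433 O.
24.12 wt% Al2O3 ÷ 101.961 g/mol = 0.23656 mol, giving 0.47312 Al and 0.70968 O.
63.00 wt% SiO2 ÷ 60.083 g/mol = 1.04855 mol, giving 1.04855 Si and 2.09710 O.
Oxygen sums to 3.04003; scaling by 8/3.04003 = 2.63155 puts the formula on 8 O.
Na: 0.27784 × 2.63155 = 0.731 atoms per formula unit.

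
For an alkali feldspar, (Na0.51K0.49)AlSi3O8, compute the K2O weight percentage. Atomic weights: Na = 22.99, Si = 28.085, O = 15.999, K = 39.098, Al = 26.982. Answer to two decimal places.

8.54 wt%

Formula mass = 270.112 g/mol.
0.49 K → 0.2450 mol K2O per formula unit; M(K2O) = 94.195, so K2O mass = 23.078 g.
23.078/270.112 × 100 = 8.54 wt%.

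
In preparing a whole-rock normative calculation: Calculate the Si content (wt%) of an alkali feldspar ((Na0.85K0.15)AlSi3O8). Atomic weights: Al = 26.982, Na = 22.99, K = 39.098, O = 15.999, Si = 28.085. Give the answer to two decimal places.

Molar mass of (Na0.85K0.15)AlSi3O8: 0.85·22.99 + 0.15·39.098 + 1·26.982 + 3·28.085 + 8·15.999 = 264.635 g/mol.
Mass of Si per formula unit: 3 × 28.085 = 84.255 g.
Weight fraction Si = 84.255 / 264.635 = 0.3184.

31.84 wt%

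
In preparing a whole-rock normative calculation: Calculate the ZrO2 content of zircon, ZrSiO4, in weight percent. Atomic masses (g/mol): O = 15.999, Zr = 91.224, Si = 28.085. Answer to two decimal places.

Molar mass of ZrSiO4 = 1·91.224 + 1·28.085 + 4·15.999 = 183.305 g/mol.
Each formula unit contains 1 Zr, equivalent to 1/1 = 1.0000 mol ZrO2.
M(ZrO2) = 1×91.224 + 2×15.999 = 123.222 g/mol.
Mass of ZrO2 per formula unit = 1.0000 × 123.222 = 123.222 g.
ZrO2 wt% = 123.222 / 183.305 × 100 = 67.22%.

67.22 wt%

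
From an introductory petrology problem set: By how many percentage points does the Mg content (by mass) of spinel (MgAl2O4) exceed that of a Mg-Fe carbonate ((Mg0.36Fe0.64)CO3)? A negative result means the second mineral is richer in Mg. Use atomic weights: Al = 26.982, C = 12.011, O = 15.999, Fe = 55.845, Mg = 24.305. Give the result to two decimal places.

First mineral: 24.305 g Mg in 142.265 g formula = 17.08 wt% Mg.
Second mineral: 8.750 g Mg in 104.499 g formula = 8.37 wt% Mg.
17.08% − 8.37% gives a difference of 8.71 percentage points.

8.71 percentage points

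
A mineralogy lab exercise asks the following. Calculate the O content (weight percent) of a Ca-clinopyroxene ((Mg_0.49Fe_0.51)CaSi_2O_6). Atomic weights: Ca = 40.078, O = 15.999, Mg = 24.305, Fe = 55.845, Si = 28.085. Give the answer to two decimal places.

M((Mg_0.49Fe_0.51)CaSi_2O_6) = 232.632 g/mol.
O contributes 6 × 15.999 = 95.994 g per mole.
95.994/232.632 = 0.4126 → 41.26%.

41.26 weight percent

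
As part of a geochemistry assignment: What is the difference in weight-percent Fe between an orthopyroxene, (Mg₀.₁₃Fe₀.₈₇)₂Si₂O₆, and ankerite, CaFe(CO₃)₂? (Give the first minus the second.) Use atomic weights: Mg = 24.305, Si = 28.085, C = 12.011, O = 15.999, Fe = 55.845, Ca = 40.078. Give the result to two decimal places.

Fe in (Mg₀.₁₃Fe₀.₈₇)₂Si₂O₆: molar mass 255.654 g/mol; 1.74×55.845 = 97.170 g → 38.01 wt%.
Fe in CaFe(CO₃)₂: molar mass 215.939 g/mol; 1×55.845 = 55.845 g → 25.86 wt%.
Difference = 38.01 − 25.86 = 12.15 percentage points.

12.15 percentage points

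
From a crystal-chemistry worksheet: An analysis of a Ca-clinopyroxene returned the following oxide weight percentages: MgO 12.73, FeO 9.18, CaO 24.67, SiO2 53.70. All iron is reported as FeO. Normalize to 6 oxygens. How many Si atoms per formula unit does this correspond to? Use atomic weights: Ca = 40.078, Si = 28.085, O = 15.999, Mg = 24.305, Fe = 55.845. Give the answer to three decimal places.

2.008 Si apfu

12.73 wt% MgO ÷ 40.304 g/mol = 0.31585 mol, giving 0.31585 Mg and 0.31585 O.
9.18 wt% FeO ÷ 71.844 g/mol = 0.12778 mol, giving 0.12778 Fe and 0.12778 O.
24.67 wt% CaO ÷ 56.077 g/mol = 0.43993 mol, giving 0.43993 Ca and 0.43993 O.
53.70 wt% SiO2 ÷ 60.083 g/mol = 0.89376 mol, giving 0.89376 Si and 1.78752 O.
Oxygen sums to 2.67108; scaling by 6/2.67108 = 2.24628 puts the formula on 6 O.
Si: 0.89376 × 2.24628 = 2.008 atoms per formula unit.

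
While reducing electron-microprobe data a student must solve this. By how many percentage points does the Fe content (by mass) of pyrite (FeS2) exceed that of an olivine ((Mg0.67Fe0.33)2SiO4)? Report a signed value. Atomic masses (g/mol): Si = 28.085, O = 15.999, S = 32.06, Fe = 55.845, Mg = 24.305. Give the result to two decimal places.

Fe in FeS2: molar mass 119.965 g/mol; 1×55.845 = 55.845 g → 46.55 wt%.
Fe in (Mg0.67Fe0.33)2SiO4: molar mass 161.507 g/mol; 0.66×55.845 = 36.858 g → 22.82 wt%.
Difference = 46.55 − 22.82 = 23.73 percentage points.

23.73 percentage points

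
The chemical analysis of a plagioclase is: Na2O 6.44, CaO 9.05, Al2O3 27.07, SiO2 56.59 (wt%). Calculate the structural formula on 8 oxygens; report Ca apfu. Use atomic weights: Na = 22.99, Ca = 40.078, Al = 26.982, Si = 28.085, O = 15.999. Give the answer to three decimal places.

0.438 Ca apfu

Na2O: 6.44/61.979 = 0.10391 mol → 0.20782 mol Na, 0.10391 mol O.
CaO: 9.05/56.077 = 0.16139 mol → 0.16139 mol Ca, 0.16139 mol O.
Al2O3: 27.07/101.961 = 0.26549 mol → 0.53098 mol Al, 0.79647 mol O.
SiO2: 56.59/60.083 = 0.94186 mol → 0.94186 mol Si, 1.88372 mol O.
Total oxygen = 2.94549 mol. Normalization factor = 8/2.94549 = 2.71602.
Ca per 8 O = 0.16139 × 2.71602 = 0.438.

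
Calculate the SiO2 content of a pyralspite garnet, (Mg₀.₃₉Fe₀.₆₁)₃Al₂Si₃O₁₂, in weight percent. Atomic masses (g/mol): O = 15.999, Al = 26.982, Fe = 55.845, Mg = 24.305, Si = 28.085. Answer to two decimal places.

39.11 wt%

Molar mass of (Mg₀.₃₉Fe₀.₆₁)₃Al₂Si₃O₁₂ = 1.17*24.305 + 1.83*55.845 + 2*26.982 + 3*28.085 + 12*15.999 = 460.840 g/mol.
Each formula unit contains 3 Si, equivalent to 3/1 = 3.0000 mol SiO2.
M(SiO2) = 1×28.085 + 2×15.999 = 60.083 g/mol.
Mass of SiO2 per formula unit = 3.0000 × 60.083 = 180.249 g.
SiO2 wt% = 180.249 / 460.840 × 100 = 39.11%.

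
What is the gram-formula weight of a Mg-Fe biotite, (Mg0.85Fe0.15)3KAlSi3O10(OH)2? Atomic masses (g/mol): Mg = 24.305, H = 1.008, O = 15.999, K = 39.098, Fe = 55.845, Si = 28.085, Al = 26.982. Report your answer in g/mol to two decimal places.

431.45 g/mol

The formula mass is the sum 2.55(24.305) + 0.45(55.845) + 1(39.098) + 1(26.982) + 3(28.085) + 12(15.999) + 2(1.008).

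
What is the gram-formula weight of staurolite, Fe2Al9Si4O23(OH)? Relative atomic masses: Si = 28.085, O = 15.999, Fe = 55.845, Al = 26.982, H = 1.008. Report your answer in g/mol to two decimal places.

851.85 g/mol

M = 2·55.845 + 9·26.982 + 4·28.085 + 24·15.999 + 1·1.008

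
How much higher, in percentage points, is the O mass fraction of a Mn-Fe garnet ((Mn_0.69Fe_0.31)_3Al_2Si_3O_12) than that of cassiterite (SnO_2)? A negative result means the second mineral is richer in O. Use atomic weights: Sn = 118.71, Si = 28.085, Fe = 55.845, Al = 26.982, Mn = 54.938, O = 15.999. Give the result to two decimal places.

17.49 percentage points

First mineral: 191.988 g O in 495.865 g formula = 38.72 wt% O.
Second mineral: 31.998 g O in 150.708 g formula = 21.23 wt% O.
38.72% − 21.23% gives a difference of 17.49 percentage points.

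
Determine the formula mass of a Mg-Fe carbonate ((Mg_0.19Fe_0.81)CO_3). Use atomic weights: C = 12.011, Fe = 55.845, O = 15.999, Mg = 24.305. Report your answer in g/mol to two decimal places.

M = 0.19×24.305 + 0.81×55.845 + 1×12.011 + 3×15.999

109.86 g/mol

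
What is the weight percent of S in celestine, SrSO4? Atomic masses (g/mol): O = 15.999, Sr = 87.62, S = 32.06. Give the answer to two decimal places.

17.45 wt%

Formula mass = 1·87.62 + 1·32.06 + 4·15.999 = 183.676 g/mol, of which 32.060 g is S.
So S makes up 32.060/183.676 = 0.1745 of the mass, i.e. 17.45%.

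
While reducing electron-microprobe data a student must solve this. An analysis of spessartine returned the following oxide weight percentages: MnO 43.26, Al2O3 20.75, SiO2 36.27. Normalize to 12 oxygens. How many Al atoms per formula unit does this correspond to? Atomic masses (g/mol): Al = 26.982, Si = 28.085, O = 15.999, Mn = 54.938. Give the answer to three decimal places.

43.26 wt% MnO ÷ 70.937 g/mol = 0.60984 mol, giving 0.60984 Mn and 0.60984 O.
20.75 wt% Al2O3 ÷ 101.961 g/mol = 0.20351 mol, giving 0.40702 Al and 0.61053 O.
36.27 wt% SiO2 ÷ 60.083 g/mol = 0.60366 mol, giving 0.60366 Si and 1.20732 O.
Oxygen sums to 2.42769; scaling by 12/2.42769 = 4.94297 puts the formula on 12 O.
Al: 0.40702 × 4.94297 = 2.012 atoms per formula unit.

2.012 Al apfu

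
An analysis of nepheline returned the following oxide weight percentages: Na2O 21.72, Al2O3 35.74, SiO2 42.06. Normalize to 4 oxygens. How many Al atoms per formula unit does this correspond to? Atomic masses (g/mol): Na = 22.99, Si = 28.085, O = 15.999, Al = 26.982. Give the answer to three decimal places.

1.001 Al apfu

21.72 wt% Na2O ÷ 61.979 g/mol = 0.35044 mol, giving 0.70088 Na and 0.35044 O.
35.74 wt% Al2O3 ÷ 101.961 g/mol = 0.35053 mol, giving 0.70106 Al and 1.05159 O.
42.06 wt% SiO2 ÷ 60.083 g/mol = 0.70003 mol, giving 0.70003 Si and 1.40006 O.
Oxygen sums to 2.80209; scaling by 4/2.80209 = 1.42751 puts the formula on 4 O.
Al: 0.70106 × 1.42751 = 1.001 atoms per formula unit.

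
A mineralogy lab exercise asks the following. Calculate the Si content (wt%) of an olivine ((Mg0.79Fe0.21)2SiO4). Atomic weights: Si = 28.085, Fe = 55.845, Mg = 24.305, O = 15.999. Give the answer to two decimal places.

18.24 wt%

Formula mass = 1.58×24.305 + 0.42×55.845 + 1×28.085 + 4×15.999 = 153.938 g/mol, of which 28.085 g is Si.
So Si makes up 28.085/153.938 = 0.1824 of the mass, i.e. 18.24%.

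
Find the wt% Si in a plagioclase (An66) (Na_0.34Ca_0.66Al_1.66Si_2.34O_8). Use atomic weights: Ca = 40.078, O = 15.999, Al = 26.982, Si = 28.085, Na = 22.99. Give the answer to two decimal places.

24.09 mass %

Molar mass of Na_0.34Ca_0.66Al_1.66Si_2.34O_8: 0.34·22.99 + 0.66·40.078 + 1.66·26.982 + 2.34·28.085 + 8·15.999 = 272.769 g/mol.
Mass of Si per formula unit: 2.34 × 28.085 = 65.719 g.
Weight fraction Si = 65.719 / 272.769 = 0.2409.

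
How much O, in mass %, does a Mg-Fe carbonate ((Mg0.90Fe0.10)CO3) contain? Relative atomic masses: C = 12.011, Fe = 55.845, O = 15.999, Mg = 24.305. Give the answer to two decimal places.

54.87 mass %

Formula mass = 0.90·24.305 + 0.10·55.845 + 1·12.011 + 3·15.999 = 87.467 g/mol, of which 47.997 g is O.
So O makes up 47.997/87.467 = 0.5487 of the mass, i.e. 54.87%.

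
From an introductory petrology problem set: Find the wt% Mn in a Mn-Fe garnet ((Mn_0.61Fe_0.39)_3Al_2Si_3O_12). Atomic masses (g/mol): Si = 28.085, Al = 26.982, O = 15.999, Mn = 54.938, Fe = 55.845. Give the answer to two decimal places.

20.27 weight percent

M((Mn_0.61Fe_0.39)_3Al_2Si_3O_12) = 496.082 g/mol.
Mn contributes 1.83 × 54.938 = 100.537 g per mole.
100.537/496.082 = 0.2027 → 20.27%.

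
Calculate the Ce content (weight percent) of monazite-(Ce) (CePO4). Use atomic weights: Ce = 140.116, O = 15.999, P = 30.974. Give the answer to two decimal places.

M(CePO4) = 235.086 g/mol.
Ce contributes 1 × 140.116 = 140.116 g per mole.
140.116/235.086 = 0.5960 → 59.60%.

59.60 weight percent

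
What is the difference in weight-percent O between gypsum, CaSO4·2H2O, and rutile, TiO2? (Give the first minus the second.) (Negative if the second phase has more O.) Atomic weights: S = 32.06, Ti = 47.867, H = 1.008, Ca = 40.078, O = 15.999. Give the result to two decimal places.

First mineral: 95.994 g O in 172.164 g formula = 55.76 wt% O.
Second mineral: 31.998 g O in 79.865 g formula = 40.07 wt% O.
55.76% − 40.07% gives a difference of 15.69 percentage points.

15.69 percentage points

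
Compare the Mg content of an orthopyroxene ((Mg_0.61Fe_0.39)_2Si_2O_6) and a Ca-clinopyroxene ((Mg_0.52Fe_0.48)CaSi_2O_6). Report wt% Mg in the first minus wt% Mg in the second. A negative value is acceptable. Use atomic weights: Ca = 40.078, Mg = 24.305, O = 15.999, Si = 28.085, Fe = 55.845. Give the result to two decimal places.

7.70 percentage points

First mineral: 29.652 g Mg in 225.375 g formula = 13.16 wt% Mg.
Second mineral: 12.639 g Mg in 231.686 g formula = 5.46 wt% Mg.
13.16% − 5.46% gives a difference of 7.70 percentage points.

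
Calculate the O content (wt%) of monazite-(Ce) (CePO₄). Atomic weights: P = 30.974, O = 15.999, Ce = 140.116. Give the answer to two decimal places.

Molar mass of CePO₄: 1·140.116 + 1·30.974 + 4·15.999 = 235.086 g/mol.
Mass of O per formula unit: 4 × 15.999 = 63.996 g.
Weight fraction O = 63.996 / 235.086 = 0.2722.

27.22 wt%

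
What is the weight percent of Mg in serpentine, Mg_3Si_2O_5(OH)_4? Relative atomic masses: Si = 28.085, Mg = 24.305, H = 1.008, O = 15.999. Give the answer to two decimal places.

Molar mass of Mg_3Si_2O_5(OH)_4: 3·24.305 + 2·28.085 + 9·15.999 + 4·1.008 = 277.108 g/mol.
Mass of Mg per formula unit: 3 × 24.305 = 72.915 g.
Weight fraction Mg = 72.915 / 277.108 = 0.2631.

26.31 wt%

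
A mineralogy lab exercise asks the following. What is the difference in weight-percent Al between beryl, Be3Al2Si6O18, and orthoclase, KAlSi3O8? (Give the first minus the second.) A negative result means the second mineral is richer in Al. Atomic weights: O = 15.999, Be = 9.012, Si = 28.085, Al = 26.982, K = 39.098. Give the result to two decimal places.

M(Be3Al2Si6O18) = 537.492 g/mol, so wt% Al = 53.964/537.492 × 100 = 10.04%.
M(KAlSi3O8) = 278.327 g/mol, so wt% Al = 26.982/278.327 × 100 = 9.69%.
10.04 − 9.69 = 0.35 pp.

0.35 percentage points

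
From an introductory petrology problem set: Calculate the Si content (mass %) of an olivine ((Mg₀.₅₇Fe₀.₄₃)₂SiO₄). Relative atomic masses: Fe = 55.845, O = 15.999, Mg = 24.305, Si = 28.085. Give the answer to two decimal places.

M((Mg₀.₅₇Fe₀.₄₃)₂SiO₄) = 167.815 g/mol.
Si contributes 1 × 28.085 = 28.085 g per mole.
28.085/167.815 = 0.1674 → 16.74%.

16.74 mass %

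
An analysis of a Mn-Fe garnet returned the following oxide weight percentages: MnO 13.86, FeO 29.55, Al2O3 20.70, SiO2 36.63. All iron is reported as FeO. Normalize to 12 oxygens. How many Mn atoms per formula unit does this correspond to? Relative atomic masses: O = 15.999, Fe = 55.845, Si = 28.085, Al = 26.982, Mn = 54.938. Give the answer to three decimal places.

0.963 Mn apfu

MnO (M=70.937): mol = 0.19538; Mn = 0.19538, O = 0.19538.
FeO (M=71.844): mol = 0.41131; Fe = 0.41131, O = 0.41131.
Al2O3 (M=101.961): mol = 0.20302; Al = 0.40604, O = 0.60906.
SiO2 (M=60.083): mol = 0.60966; Si = 0.60966, O = 1.21932.
ΣO = 2.43507; factor = 12/ΣO = 4.92799.
Mn apfu = 0.19538 × 4.92799 = 0.963.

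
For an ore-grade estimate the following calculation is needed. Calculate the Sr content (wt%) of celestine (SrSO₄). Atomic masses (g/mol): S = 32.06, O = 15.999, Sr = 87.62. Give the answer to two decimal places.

47.70 wt%

Formula mass = 1·87.62 + 1·32.06 + 4·15.999 = 183.676 g/mol, of which 87.620 g is Sr.
So Sr makes up 87.620/183.676 = 0.4770 of the mass, i.e. 47.70%.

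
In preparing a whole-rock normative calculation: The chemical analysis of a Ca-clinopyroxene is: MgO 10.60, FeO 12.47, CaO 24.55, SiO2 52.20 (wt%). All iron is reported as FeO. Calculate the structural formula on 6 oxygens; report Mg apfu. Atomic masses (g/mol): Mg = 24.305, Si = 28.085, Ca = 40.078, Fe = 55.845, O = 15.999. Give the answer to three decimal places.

0.604 Mg apfu

10.60 wt% MgO ÷ 40.304 g/mol = 0.26300 mol, giving 0.26300 Mg and 0.26300 O.
12.47 wt% FeO ÷ 71.844 g/mol = 0.17357 mol, giving 0.17357 Fe and 0.17357 O.
24.55 wt% CaO ÷ 56.077 g/mol = 0.43779 mol, giving 0.43779 Ca and 0.43779 O.
52.20 wt% SiO2 ÷ 60.083 g/mol = 0.86880 mol, giving 0.86880 Si and 1.73760 O.
Oxygen sums to 2.61196; scaling by 6/2.61196 = 2.29713 puts the formula on 6 O.
Mg: 0.26300 × 2.29713 = 0.604 atoms per formula unit.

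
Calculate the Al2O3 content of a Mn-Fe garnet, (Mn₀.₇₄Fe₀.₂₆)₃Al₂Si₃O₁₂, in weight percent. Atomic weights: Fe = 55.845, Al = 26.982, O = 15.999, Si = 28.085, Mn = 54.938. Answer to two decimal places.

Formula mass = 495.728 g/mol.
2 Al → 1.0000 mol Al2O3 per formula unit; M(Al2O3) = 101.961, so Al2O3 mass = 101.961 g.
101.961/495.728 × 100 = 20.57 wt%.

20.57 wt%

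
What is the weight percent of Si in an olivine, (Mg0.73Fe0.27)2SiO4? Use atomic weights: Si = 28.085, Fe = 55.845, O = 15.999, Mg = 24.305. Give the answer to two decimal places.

Formula mass = 1.46×24.305 + 0.54×55.845 + 1×28.085 + 4×15.999 = 157.723 g/mol, of which 28.085 g is Si.
So Si makes up 28.085/157.723 = 0.1781 of the mass, i.e. 17.81%.

17.81 weight percent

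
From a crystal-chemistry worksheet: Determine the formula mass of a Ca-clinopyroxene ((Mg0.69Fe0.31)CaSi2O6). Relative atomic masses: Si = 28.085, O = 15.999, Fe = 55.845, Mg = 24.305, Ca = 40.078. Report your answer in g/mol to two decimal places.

The formula mass is the sum 0.69*24.305 + 0.31*55.845 + 1*40.078 + 2*28.085 + 6*15.999.

226.32 g/mol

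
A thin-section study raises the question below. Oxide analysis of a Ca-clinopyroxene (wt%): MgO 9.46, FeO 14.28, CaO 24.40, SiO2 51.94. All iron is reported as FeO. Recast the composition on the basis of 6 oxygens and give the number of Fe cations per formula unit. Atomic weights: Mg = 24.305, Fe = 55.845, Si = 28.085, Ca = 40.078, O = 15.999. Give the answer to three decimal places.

0.459 Fe apfu

MgO (M=40.304): mol = 0.23472; Mg = 0.23472, O = 0.23472.
FeO (M=71.844): mol = 0.19876; Fe = 0.19876, O = 0.19876.
CaO (M=56.077): mol = 0.43512; Ca = 0.43512, O = 0.43512.
SiO2 (M=60.083): mol = 0.86447; Si = 0.86447, O = 1.72894.
ΣO = 2.59754; factor = 6/ΣO = 2.30988.
Fe apfu = 0.19876 × 2.30988 = 0.459.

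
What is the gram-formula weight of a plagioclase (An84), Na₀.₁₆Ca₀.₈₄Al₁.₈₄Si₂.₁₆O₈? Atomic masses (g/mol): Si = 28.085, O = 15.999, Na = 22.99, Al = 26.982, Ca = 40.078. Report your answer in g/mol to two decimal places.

M = 0.16*22.99 + 0.84*40.078 + 1.84*26.982 + 2.16*28.085 + 8*15.999

275.65 g/mol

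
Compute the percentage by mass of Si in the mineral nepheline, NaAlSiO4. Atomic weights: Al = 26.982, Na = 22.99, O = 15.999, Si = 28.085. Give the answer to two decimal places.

M(NaAlSiO4) = 142.053 g/mol.
Si contributes 1 × 28.085 = 28.085 g per mole.
28.085/142.053 = 0.1977 → 19.77%.

19.77 weight percent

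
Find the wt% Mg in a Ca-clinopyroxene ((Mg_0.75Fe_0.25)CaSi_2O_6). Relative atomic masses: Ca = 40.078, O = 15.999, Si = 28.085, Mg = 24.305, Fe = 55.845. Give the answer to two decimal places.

M((Mg_0.75Fe_0.25)CaSi_2O_6) = 224.432 g/mol.
Mg contributes 0.75 × 24.305 = 18.229 g per mole.
18.229/224.432 = 0.0812 → 8.12%.

8.12 mass %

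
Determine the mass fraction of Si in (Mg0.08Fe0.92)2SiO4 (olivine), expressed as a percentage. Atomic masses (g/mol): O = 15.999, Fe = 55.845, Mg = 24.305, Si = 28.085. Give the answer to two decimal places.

Molar mass of (Mg0.08Fe0.92)2SiO4: 0.16×24.305 + 1.84×55.845 + 1×28.085 + 4×15.999 = 198.725 g/mol.
Mass of Si per formula unit: 1 × 28.085 = 28.085 g.
Weight fraction Si = 28.085 / 198.725 = 0.1413.

14.13 wt%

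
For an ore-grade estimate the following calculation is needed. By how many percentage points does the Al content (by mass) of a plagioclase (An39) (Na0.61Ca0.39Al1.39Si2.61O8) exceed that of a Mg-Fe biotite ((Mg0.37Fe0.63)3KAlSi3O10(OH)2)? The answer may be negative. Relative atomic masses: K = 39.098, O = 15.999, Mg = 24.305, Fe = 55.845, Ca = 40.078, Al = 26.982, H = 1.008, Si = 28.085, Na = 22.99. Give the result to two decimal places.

8.31 percentage points

M(Na0.61Ca0.39Al1.39Si2.61O8) = 268.453 g/mol, so wt% Al = 37.505/268.453 × 100 = 13.97%.
M((Mg0.37Fe0.63)3KAlSi3O10(OH)2) = 476.865 g/mol, so wt% Al = 26.982/476.865 × 100 = 5.66%.
13.97 − 5.66 = 8.31 pp.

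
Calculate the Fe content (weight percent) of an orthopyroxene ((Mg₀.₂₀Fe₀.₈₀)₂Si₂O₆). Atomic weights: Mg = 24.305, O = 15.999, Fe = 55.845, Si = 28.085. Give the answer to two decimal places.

Molar mass of (Mg₀.₂₀Fe₀.₈₀)₂Si₂O₆: 0.40·24.305 + 1.60·55.845 + 2·28.085 + 6·15.999 = 251.238 g/mol.
Mass of Fe per formula unit: 1.60 × 55.845 = 89.352 g.
Weight fraction Fe = 89.352 / 251.238 = 0.3556.

35.56 weight percent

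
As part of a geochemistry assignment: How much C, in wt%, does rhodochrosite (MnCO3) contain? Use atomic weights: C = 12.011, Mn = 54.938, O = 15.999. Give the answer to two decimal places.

M(MnCO3) = 114.946 g/mol.
C contributes 1 × 12.011 = 12.011 g per mole.
12.011/114.946 = 0.1045 → 10.45%.

10.45 wt%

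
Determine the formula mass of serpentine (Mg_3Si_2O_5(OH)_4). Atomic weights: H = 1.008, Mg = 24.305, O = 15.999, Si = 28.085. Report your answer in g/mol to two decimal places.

The formula mass is the sum 3(24.305) + 2(28.085) + 9(15.999) + 4(1.008).

277.11 g/mol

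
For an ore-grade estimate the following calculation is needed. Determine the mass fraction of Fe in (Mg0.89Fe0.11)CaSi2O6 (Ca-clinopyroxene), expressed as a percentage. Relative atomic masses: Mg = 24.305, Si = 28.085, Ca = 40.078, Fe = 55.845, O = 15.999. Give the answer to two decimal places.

2.79 wt%

Formula mass = 0.89*24.305 + 0.11*55.845 + 1*40.078 + 2*28.085 + 6*15.999 = 220.016 g/mol, of which 6.143 g is Fe.
So Fe makes up 6.143/220.016 = 0.0279 of the mass, i.e. 2.79%.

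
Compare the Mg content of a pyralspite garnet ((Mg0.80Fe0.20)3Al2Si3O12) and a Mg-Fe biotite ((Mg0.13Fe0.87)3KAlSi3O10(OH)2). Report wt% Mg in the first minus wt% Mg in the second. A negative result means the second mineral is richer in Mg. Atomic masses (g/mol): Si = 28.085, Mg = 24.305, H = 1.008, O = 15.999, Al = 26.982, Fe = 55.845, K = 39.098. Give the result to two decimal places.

11.92 percentage points

Mg in (Mg0.80Fe0.20)3Al2Si3O12: molar mass 422.046 g/mol; 2.40×24.305 = 58.332 g → 13.82 wt%.
Mg in (Mg0.13Fe0.87)3KAlSi3O10(OH)2: molar mass 499.573 g/mol; 0.39×24.305 = 9.479 g → 1.90 wt%.
Difference = 13.82 − 1.90 = 11.92 percentage points.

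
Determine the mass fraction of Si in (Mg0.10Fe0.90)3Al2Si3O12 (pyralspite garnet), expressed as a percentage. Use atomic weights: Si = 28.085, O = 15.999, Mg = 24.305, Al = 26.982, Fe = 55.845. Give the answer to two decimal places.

17.26 mass %

M((Mg0.10Fe0.90)3Al2Si3O12) = 488.280 g/mol.
Si contributes 3 × 28.085 = 84.255 g per mole.
84.255/488.280 = 0.1726 → 17.26%.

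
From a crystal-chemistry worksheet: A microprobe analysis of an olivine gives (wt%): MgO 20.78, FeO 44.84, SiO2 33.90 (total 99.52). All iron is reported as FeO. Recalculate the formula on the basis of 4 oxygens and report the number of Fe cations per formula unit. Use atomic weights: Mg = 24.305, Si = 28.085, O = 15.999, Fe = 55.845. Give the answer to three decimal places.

1.101 Fe apfu

MgO: 20.78/40.304 = 0.51558 mol → 0.51558 mol Mg, 0.51558 mol O.
FeO: 44.84/71.844 = 0.62413 mol → 0.62413 mol Fe, 0.62413 mol O.
SiO2: 33.90/60.083 = 0.56422 mol → 0.56422 mol Si, 1.12844 mol O.
Total oxygen = 2.26815 mol. Normalization factor = 4/2.26815 = 1.76355.
Fe per 4 O = 0.62413 × 1.76355 = 1.101.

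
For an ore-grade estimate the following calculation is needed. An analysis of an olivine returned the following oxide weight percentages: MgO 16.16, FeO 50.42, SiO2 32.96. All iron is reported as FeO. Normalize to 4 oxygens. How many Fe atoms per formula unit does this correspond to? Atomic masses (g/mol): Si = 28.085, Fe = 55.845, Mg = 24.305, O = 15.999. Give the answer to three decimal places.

1.276 Fe apfu

MgO (M=40.304): mol = 0.40095; Mg = 0.40095, O = 0.40095.
FeO (M=71.844): mol = 0.70180; Fe = 0.70180, O = 0.70180.
SiO2 (M=60.083): mol = 0.54857; Si = 0.54857, O = 1.09714.
ΣO = 2.19989; factor = 4/ΣO = 1.81827.
Fe apfu = 0.70180 × 1.81827 = 1.276.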